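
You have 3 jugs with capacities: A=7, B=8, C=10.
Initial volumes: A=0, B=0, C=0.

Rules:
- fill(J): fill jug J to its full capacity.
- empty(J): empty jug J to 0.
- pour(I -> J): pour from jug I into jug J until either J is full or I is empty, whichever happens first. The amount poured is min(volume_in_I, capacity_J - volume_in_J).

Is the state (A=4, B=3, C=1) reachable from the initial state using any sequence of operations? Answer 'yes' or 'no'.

BFS explored all 414 reachable states.
Reachable set includes: (0,0,0), (0,0,1), (0,0,2), (0,0,3), (0,0,4), (0,0,5), (0,0,6), (0,0,7), (0,0,8), (0,0,9), (0,0,10), (0,1,0) ...
Target (A=4, B=3, C=1) not in reachable set → no.

Answer: no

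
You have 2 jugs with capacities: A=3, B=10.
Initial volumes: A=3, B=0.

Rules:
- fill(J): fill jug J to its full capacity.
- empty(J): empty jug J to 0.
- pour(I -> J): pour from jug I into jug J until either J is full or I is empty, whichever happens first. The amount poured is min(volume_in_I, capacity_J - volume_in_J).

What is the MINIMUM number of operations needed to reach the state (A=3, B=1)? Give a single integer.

Answer: 7

Derivation:
BFS from (A=3, B=0). One shortest path:
  1. empty(A) -> (A=0 B=0)
  2. fill(B) -> (A=0 B=10)
  3. pour(B -> A) -> (A=3 B=7)
  4. empty(A) -> (A=0 B=7)
  5. pour(B -> A) -> (A=3 B=4)
  6. empty(A) -> (A=0 B=4)
  7. pour(B -> A) -> (A=3 B=1)
Reached target in 7 moves.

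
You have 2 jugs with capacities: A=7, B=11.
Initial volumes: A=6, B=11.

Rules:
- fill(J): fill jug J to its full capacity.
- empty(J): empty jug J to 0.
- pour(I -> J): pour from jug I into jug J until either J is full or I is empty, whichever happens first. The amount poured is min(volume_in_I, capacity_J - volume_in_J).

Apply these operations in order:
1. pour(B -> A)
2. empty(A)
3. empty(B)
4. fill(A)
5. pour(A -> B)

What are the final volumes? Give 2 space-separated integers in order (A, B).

Step 1: pour(B -> A) -> (A=7 B=10)
Step 2: empty(A) -> (A=0 B=10)
Step 3: empty(B) -> (A=0 B=0)
Step 4: fill(A) -> (A=7 B=0)
Step 5: pour(A -> B) -> (A=0 B=7)

Answer: 0 7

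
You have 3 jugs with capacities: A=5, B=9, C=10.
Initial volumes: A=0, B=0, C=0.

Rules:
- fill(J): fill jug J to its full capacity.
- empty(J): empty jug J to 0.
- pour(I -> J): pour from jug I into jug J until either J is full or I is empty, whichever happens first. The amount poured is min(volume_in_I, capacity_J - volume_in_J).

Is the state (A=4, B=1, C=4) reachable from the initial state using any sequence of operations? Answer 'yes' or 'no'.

BFS explored all 372 reachable states.
Reachable set includes: (0,0,0), (0,0,1), (0,0,2), (0,0,3), (0,0,4), (0,0,5), (0,0,6), (0,0,7), (0,0,8), (0,0,9), (0,0,10), (0,1,0) ...
Target (A=4, B=1, C=4) not in reachable set → no.

Answer: no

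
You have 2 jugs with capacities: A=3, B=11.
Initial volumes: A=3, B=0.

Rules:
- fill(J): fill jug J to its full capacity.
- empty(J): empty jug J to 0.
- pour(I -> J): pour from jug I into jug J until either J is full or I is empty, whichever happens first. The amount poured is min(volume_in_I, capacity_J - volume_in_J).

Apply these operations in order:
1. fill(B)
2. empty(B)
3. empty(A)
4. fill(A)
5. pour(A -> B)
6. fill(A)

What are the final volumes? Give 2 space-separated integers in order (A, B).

Step 1: fill(B) -> (A=3 B=11)
Step 2: empty(B) -> (A=3 B=0)
Step 3: empty(A) -> (A=0 B=0)
Step 4: fill(A) -> (A=3 B=0)
Step 5: pour(A -> B) -> (A=0 B=3)
Step 6: fill(A) -> (A=3 B=3)

Answer: 3 3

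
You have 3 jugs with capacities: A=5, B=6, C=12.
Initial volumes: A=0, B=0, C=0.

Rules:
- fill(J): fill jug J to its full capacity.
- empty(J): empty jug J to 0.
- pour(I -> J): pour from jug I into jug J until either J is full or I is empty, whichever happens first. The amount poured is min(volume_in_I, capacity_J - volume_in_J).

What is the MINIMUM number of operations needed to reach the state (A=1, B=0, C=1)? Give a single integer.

BFS from (A=0, B=0, C=0). One shortest path:
  1. fill(C) -> (A=0 B=0 C=12)
  2. pour(C -> A) -> (A=5 B=0 C=7)
  3. empty(A) -> (A=0 B=0 C=7)
  4. pour(C -> B) -> (A=0 B=6 C=1)
  5. pour(B -> A) -> (A=5 B=1 C=1)
  6. empty(A) -> (A=0 B=1 C=1)
  7. pour(B -> A) -> (A=1 B=0 C=1)
Reached target in 7 moves.

Answer: 7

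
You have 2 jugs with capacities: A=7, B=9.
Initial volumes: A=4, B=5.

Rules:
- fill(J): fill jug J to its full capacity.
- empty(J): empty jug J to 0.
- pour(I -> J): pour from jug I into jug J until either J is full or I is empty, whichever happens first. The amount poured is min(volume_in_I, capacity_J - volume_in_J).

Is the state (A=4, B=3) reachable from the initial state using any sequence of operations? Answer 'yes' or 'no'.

Answer: no

Derivation:
BFS explored all 33 reachable states.
Reachable set includes: (0,0), (0,1), (0,2), (0,3), (0,4), (0,5), (0,6), (0,7), (0,8), (0,9), (1,0), (1,9) ...
Target (A=4, B=3) not in reachable set → no.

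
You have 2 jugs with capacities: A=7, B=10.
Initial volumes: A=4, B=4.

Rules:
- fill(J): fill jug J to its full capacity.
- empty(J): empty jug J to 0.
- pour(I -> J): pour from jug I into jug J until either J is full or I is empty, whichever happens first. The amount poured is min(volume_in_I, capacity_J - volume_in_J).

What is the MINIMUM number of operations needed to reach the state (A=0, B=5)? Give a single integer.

BFS from (A=4, B=4). One shortest path:
  1. pour(A -> B) -> (A=0 B=8)
  2. fill(A) -> (A=7 B=8)
  3. pour(A -> B) -> (A=5 B=10)
  4. empty(B) -> (A=5 B=0)
  5. pour(A -> B) -> (A=0 B=5)
Reached target in 5 moves.

Answer: 5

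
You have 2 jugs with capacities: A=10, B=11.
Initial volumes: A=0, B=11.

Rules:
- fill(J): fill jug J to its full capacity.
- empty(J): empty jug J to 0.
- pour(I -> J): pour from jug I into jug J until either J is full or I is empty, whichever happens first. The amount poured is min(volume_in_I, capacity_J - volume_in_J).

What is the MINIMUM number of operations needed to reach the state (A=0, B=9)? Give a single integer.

Answer: 7

Derivation:
BFS from (A=0, B=11). One shortest path:
  1. fill(A) -> (A=10 B=11)
  2. empty(B) -> (A=10 B=0)
  3. pour(A -> B) -> (A=0 B=10)
  4. fill(A) -> (A=10 B=10)
  5. pour(A -> B) -> (A=9 B=11)
  6. empty(B) -> (A=9 B=0)
  7. pour(A -> B) -> (A=0 B=9)
Reached target in 7 moves.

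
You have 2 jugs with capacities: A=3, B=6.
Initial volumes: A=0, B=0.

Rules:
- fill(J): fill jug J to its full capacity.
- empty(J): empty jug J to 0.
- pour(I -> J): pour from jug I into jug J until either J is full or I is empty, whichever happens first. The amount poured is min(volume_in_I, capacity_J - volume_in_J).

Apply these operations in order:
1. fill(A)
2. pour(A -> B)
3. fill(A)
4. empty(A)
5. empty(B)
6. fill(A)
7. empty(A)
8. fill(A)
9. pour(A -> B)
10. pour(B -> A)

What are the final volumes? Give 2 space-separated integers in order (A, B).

Step 1: fill(A) -> (A=3 B=0)
Step 2: pour(A -> B) -> (A=0 B=3)
Step 3: fill(A) -> (A=3 B=3)
Step 4: empty(A) -> (A=0 B=3)
Step 5: empty(B) -> (A=0 B=0)
Step 6: fill(A) -> (A=3 B=0)
Step 7: empty(A) -> (A=0 B=0)
Step 8: fill(A) -> (A=3 B=0)
Step 9: pour(A -> B) -> (A=0 B=3)
Step 10: pour(B -> A) -> (A=3 B=0)

Answer: 3 0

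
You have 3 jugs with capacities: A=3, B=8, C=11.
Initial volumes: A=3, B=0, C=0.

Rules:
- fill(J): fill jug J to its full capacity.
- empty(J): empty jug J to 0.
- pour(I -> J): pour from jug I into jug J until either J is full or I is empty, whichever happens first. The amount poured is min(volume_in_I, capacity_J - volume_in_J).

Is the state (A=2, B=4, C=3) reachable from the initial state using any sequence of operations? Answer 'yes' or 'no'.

BFS explored all 292 reachable states.
Reachable set includes: (0,0,0), (0,0,1), (0,0,2), (0,0,3), (0,0,4), (0,0,5), (0,0,6), (0,0,7), (0,0,8), (0,0,9), (0,0,10), (0,0,11) ...
Target (A=2, B=4, C=3) not in reachable set → no.

Answer: no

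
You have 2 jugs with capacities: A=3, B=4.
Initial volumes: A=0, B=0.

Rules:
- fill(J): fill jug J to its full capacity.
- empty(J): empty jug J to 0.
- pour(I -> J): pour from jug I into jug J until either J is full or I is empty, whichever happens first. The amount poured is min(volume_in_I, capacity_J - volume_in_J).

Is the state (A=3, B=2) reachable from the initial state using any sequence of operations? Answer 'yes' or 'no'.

Answer: yes

Derivation:
BFS from (A=0, B=0):
  1. fill(B) -> (A=0 B=4)
  2. pour(B -> A) -> (A=3 B=1)
  3. empty(A) -> (A=0 B=1)
  4. pour(B -> A) -> (A=1 B=0)
  5. fill(B) -> (A=1 B=4)
  6. pour(B -> A) -> (A=3 B=2)
Target reached → yes.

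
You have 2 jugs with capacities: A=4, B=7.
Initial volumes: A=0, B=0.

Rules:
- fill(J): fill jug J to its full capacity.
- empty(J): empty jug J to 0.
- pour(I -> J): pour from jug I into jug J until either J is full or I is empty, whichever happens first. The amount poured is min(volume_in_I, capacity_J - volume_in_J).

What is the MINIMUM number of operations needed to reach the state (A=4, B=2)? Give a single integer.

BFS from (A=0, B=0). One shortest path:
  1. fill(B) -> (A=0 B=7)
  2. pour(B -> A) -> (A=4 B=3)
  3. empty(A) -> (A=0 B=3)
  4. pour(B -> A) -> (A=3 B=0)
  5. fill(B) -> (A=3 B=7)
  6. pour(B -> A) -> (A=4 B=6)
  7. empty(A) -> (A=0 B=6)
  8. pour(B -> A) -> (A=4 B=2)
Reached target in 8 moves.

Answer: 8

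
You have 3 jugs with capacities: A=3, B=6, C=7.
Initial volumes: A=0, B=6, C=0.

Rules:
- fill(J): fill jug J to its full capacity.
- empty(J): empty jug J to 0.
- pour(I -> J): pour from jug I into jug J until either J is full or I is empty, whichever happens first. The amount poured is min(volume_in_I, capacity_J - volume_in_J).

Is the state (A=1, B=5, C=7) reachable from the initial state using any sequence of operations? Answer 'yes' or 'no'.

BFS from (A=0, B=6, C=0):
  1. empty(B) -> (A=0 B=0 C=0)
  2. fill(C) -> (A=0 B=0 C=7)
  3. pour(C -> B) -> (A=0 B=6 C=1)
  4. pour(C -> A) -> (A=1 B=6 C=0)
  5. pour(B -> C) -> (A=1 B=0 C=6)
  6. fill(B) -> (A=1 B=6 C=6)
  7. pour(B -> C) -> (A=1 B=5 C=7)
Target reached → yes.

Answer: yes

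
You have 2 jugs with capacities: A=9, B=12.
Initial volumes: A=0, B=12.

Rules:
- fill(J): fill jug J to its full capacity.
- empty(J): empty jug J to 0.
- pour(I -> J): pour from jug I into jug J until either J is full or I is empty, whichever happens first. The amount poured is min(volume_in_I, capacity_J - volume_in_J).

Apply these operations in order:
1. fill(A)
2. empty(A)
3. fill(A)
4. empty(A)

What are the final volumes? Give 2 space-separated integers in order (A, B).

Step 1: fill(A) -> (A=9 B=12)
Step 2: empty(A) -> (A=0 B=12)
Step 3: fill(A) -> (A=9 B=12)
Step 4: empty(A) -> (A=0 B=12)

Answer: 0 12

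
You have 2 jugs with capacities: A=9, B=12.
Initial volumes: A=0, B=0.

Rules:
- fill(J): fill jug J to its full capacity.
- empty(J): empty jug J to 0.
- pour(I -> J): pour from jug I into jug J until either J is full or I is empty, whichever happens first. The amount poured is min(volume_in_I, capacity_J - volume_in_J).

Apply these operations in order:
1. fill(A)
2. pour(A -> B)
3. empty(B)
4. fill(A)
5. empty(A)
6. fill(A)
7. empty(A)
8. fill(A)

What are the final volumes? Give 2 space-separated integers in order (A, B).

Answer: 9 0

Derivation:
Step 1: fill(A) -> (A=9 B=0)
Step 2: pour(A -> B) -> (A=0 B=9)
Step 3: empty(B) -> (A=0 B=0)
Step 4: fill(A) -> (A=9 B=0)
Step 5: empty(A) -> (A=0 B=0)
Step 6: fill(A) -> (A=9 B=0)
Step 7: empty(A) -> (A=0 B=0)
Step 8: fill(A) -> (A=9 B=0)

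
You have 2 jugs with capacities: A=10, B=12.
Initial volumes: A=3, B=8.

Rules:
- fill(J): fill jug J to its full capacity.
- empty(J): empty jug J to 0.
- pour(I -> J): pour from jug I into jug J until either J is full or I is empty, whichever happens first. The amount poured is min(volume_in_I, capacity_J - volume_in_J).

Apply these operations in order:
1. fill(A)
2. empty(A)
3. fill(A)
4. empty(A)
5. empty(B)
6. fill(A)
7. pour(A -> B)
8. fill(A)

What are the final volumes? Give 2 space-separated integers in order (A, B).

Answer: 10 10

Derivation:
Step 1: fill(A) -> (A=10 B=8)
Step 2: empty(A) -> (A=0 B=8)
Step 3: fill(A) -> (A=10 B=8)
Step 4: empty(A) -> (A=0 B=8)
Step 5: empty(B) -> (A=0 B=0)
Step 6: fill(A) -> (A=10 B=0)
Step 7: pour(A -> B) -> (A=0 B=10)
Step 8: fill(A) -> (A=10 B=10)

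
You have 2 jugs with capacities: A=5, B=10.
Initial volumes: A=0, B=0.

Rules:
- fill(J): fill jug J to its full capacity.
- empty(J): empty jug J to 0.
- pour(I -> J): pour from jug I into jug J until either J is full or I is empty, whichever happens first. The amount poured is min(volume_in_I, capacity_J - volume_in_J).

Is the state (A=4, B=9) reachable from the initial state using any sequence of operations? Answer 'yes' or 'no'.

BFS explored all 6 reachable states.
Reachable set includes: (0,0), (0,5), (0,10), (5,0), (5,5), (5,10)
Target (A=4, B=9) not in reachable set → no.

Answer: no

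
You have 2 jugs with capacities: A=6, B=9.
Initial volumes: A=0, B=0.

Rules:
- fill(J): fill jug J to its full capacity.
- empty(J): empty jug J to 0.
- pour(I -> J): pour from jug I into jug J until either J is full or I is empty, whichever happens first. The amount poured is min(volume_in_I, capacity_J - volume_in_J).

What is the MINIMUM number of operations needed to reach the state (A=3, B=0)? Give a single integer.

Answer: 4

Derivation:
BFS from (A=0, B=0). One shortest path:
  1. fill(B) -> (A=0 B=9)
  2. pour(B -> A) -> (A=6 B=3)
  3. empty(A) -> (A=0 B=3)
  4. pour(B -> A) -> (A=3 B=0)
Reached target in 4 moves.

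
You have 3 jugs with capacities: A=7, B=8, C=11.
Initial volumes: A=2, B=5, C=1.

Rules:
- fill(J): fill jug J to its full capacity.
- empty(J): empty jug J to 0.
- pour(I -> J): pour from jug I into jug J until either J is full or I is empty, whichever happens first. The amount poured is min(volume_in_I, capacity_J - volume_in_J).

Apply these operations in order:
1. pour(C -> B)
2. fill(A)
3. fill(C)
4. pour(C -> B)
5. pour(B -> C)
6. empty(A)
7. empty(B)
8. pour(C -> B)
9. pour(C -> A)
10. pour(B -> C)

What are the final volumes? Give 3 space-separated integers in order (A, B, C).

Answer: 3 0 8

Derivation:
Step 1: pour(C -> B) -> (A=2 B=6 C=0)
Step 2: fill(A) -> (A=7 B=6 C=0)
Step 3: fill(C) -> (A=7 B=6 C=11)
Step 4: pour(C -> B) -> (A=7 B=8 C=9)
Step 5: pour(B -> C) -> (A=7 B=6 C=11)
Step 6: empty(A) -> (A=0 B=6 C=11)
Step 7: empty(B) -> (A=0 B=0 C=11)
Step 8: pour(C -> B) -> (A=0 B=8 C=3)
Step 9: pour(C -> A) -> (A=3 B=8 C=0)
Step 10: pour(B -> C) -> (A=3 B=0 C=8)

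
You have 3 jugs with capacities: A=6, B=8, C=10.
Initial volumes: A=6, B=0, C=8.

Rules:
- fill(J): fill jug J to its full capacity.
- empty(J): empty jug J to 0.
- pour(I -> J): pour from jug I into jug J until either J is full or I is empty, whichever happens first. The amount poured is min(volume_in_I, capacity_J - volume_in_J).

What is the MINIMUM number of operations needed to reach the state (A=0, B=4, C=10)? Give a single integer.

Answer: 2

Derivation:
BFS from (A=6, B=0, C=8). One shortest path:
  1. pour(A -> B) -> (A=0 B=6 C=8)
  2. pour(B -> C) -> (A=0 B=4 C=10)
Reached target in 2 moves.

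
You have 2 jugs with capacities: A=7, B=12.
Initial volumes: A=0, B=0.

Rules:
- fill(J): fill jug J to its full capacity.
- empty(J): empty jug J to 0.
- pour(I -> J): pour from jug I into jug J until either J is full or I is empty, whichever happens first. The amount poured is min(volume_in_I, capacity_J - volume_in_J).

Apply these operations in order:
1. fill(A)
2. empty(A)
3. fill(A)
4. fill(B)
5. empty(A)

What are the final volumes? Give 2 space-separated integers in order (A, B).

Answer: 0 12

Derivation:
Step 1: fill(A) -> (A=7 B=0)
Step 2: empty(A) -> (A=0 B=0)
Step 3: fill(A) -> (A=7 B=0)
Step 4: fill(B) -> (A=7 B=12)
Step 5: empty(A) -> (A=0 B=12)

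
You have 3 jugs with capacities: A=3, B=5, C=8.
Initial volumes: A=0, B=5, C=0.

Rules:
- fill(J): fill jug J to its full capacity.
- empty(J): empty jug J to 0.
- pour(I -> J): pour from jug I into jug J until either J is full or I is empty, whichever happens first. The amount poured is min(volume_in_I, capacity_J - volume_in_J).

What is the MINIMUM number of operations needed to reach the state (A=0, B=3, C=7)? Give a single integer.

BFS from (A=0, B=5, C=0). One shortest path:
  1. pour(B -> A) -> (A=3 B=2 C=0)
  2. pour(B -> C) -> (A=3 B=0 C=2)
  3. fill(B) -> (A=3 B=5 C=2)
  4. pour(B -> C) -> (A=3 B=0 C=7)
  5. pour(A -> B) -> (A=0 B=3 C=7)
Reached target in 5 moves.

Answer: 5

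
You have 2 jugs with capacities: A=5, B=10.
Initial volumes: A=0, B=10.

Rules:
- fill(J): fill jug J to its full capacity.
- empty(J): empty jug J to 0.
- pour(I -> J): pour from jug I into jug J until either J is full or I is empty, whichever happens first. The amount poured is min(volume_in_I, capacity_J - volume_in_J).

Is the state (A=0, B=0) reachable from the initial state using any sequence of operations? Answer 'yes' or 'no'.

Answer: yes

Derivation:
BFS from (A=0, B=10):
  1. empty(B) -> (A=0 B=0)
Target reached → yes.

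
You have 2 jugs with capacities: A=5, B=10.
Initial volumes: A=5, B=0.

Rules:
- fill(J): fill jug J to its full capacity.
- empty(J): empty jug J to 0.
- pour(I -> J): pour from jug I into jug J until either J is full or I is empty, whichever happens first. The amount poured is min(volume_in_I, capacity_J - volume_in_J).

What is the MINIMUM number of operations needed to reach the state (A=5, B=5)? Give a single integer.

BFS from (A=5, B=0). One shortest path:
  1. pour(A -> B) -> (A=0 B=5)
  2. fill(A) -> (A=5 B=5)
Reached target in 2 moves.

Answer: 2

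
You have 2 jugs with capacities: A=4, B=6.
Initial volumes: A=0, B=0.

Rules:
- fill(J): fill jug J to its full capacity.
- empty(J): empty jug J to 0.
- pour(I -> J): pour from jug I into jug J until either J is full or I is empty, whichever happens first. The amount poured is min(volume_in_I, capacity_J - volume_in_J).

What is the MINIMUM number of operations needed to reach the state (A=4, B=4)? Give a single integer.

Answer: 3

Derivation:
BFS from (A=0, B=0). One shortest path:
  1. fill(A) -> (A=4 B=0)
  2. pour(A -> B) -> (A=0 B=4)
  3. fill(A) -> (A=4 B=4)
Reached target in 3 moves.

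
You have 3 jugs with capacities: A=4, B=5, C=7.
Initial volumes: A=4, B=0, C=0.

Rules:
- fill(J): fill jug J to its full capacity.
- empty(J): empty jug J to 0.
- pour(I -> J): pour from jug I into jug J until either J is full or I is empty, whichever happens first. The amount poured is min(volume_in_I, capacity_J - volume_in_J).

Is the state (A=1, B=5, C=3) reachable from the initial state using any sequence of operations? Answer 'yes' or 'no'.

BFS from (A=4, B=0, C=0):
  1. fill(B) -> (A=4 B=5 C=0)
  2. pour(A -> C) -> (A=0 B=5 C=4)
  3. pour(B -> A) -> (A=4 B=1 C=4)
  4. pour(A -> C) -> (A=1 B=1 C=7)
  5. pour(C -> B) -> (A=1 B=5 C=3)
Target reached → yes.

Answer: yes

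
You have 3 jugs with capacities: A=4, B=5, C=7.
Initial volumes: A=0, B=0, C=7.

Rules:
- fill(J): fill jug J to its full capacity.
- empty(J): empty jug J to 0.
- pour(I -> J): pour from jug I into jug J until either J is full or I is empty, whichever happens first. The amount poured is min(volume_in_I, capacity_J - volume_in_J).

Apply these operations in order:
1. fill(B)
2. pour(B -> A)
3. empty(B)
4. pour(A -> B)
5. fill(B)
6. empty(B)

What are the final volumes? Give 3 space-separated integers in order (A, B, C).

Answer: 0 0 7

Derivation:
Step 1: fill(B) -> (A=0 B=5 C=7)
Step 2: pour(B -> A) -> (A=4 B=1 C=7)
Step 3: empty(B) -> (A=4 B=0 C=7)
Step 4: pour(A -> B) -> (A=0 B=4 C=7)
Step 5: fill(B) -> (A=0 B=5 C=7)
Step 6: empty(B) -> (A=0 B=0 C=7)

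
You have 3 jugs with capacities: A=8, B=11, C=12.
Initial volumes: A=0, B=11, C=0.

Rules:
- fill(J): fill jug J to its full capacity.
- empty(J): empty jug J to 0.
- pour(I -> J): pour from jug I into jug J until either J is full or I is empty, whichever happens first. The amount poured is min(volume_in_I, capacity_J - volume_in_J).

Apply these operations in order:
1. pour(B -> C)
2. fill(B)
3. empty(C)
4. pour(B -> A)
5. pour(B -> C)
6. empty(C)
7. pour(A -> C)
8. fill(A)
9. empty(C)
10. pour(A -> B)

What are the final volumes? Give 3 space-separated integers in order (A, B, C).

Step 1: pour(B -> C) -> (A=0 B=0 C=11)
Step 2: fill(B) -> (A=0 B=11 C=11)
Step 3: empty(C) -> (A=0 B=11 C=0)
Step 4: pour(B -> A) -> (A=8 B=3 C=0)
Step 5: pour(B -> C) -> (A=8 B=0 C=3)
Step 6: empty(C) -> (A=8 B=0 C=0)
Step 7: pour(A -> C) -> (A=0 B=0 C=8)
Step 8: fill(A) -> (A=8 B=0 C=8)
Step 9: empty(C) -> (A=8 B=0 C=0)
Step 10: pour(A -> B) -> (A=0 B=8 C=0)

Answer: 0 8 0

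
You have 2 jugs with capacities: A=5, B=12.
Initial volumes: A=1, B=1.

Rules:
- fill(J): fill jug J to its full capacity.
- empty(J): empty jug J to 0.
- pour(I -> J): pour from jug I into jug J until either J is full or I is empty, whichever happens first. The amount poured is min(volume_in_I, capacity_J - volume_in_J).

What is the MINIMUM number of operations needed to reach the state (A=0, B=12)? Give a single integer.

Answer: 2

Derivation:
BFS from (A=1, B=1). One shortest path:
  1. empty(A) -> (A=0 B=1)
  2. fill(B) -> (A=0 B=12)
Reached target in 2 moves.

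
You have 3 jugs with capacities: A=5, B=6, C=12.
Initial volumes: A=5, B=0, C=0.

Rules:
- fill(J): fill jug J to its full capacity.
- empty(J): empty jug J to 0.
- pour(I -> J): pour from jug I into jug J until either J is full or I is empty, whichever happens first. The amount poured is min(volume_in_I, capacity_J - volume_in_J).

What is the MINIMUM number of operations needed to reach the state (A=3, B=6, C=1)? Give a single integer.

Answer: 7

Derivation:
BFS from (A=5, B=0, C=0). One shortest path:
  1. pour(A -> B) -> (A=0 B=5 C=0)
  2. fill(A) -> (A=5 B=5 C=0)
  3. pour(A -> B) -> (A=4 B=6 C=0)
  4. pour(B -> C) -> (A=4 B=0 C=6)
  5. pour(A -> B) -> (A=0 B=4 C=6)
  6. pour(C -> A) -> (A=5 B=4 C=1)
  7. pour(A -> B) -> (A=3 B=6 C=1)
Reached target in 7 moves.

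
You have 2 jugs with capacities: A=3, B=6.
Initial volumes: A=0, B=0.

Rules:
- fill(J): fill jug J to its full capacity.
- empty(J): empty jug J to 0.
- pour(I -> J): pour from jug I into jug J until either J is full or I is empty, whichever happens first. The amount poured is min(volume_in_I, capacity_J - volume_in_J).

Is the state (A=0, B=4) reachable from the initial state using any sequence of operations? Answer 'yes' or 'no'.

Answer: no

Derivation:
BFS explored all 6 reachable states.
Reachable set includes: (0,0), (0,3), (0,6), (3,0), (3,3), (3,6)
Target (A=0, B=4) not in reachable set → no.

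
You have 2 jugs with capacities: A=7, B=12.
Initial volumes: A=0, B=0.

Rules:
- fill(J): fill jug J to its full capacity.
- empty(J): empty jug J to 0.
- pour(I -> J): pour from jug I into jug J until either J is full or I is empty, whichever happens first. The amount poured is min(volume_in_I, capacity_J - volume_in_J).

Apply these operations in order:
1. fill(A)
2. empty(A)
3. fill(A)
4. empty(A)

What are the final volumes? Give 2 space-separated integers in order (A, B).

Answer: 0 0

Derivation:
Step 1: fill(A) -> (A=7 B=0)
Step 2: empty(A) -> (A=0 B=0)
Step 3: fill(A) -> (A=7 B=0)
Step 4: empty(A) -> (A=0 B=0)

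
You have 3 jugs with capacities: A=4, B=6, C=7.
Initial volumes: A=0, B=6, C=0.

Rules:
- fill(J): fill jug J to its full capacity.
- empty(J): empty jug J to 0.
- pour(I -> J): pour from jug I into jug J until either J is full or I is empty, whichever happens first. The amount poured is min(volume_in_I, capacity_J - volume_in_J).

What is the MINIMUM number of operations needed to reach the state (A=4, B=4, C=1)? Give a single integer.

BFS from (A=0, B=6, C=0). One shortest path:
  1. fill(C) -> (A=0 B=6 C=7)
  2. pour(B -> A) -> (A=4 B=2 C=7)
  3. empty(A) -> (A=0 B=2 C=7)
  4. pour(B -> A) -> (A=2 B=0 C=7)
  5. pour(C -> B) -> (A=2 B=6 C=1)
  6. pour(B -> A) -> (A=4 B=4 C=1)
Reached target in 6 moves.

Answer: 6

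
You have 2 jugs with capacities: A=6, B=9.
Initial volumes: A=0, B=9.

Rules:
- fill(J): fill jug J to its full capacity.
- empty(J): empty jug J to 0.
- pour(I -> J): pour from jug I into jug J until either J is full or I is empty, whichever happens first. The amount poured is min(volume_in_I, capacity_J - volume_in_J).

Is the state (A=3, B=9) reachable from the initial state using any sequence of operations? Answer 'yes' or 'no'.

Answer: yes

Derivation:
BFS from (A=0, B=9):
  1. pour(B -> A) -> (A=6 B=3)
  2. empty(A) -> (A=0 B=3)
  3. pour(B -> A) -> (A=3 B=0)
  4. fill(B) -> (A=3 B=9)
Target reached → yes.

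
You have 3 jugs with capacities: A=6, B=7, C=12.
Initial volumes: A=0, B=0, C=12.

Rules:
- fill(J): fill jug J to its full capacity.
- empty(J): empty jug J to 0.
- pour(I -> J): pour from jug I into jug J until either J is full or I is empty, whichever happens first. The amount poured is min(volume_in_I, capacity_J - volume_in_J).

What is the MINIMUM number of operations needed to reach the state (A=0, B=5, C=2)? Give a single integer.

BFS from (A=0, B=0, C=12). One shortest path:
  1. pour(C -> B) -> (A=0 B=7 C=5)
  2. pour(C -> A) -> (A=5 B=7 C=0)
  3. pour(B -> C) -> (A=5 B=0 C=7)
  4. fill(B) -> (A=5 B=7 C=7)
  5. pour(B -> C) -> (A=5 B=2 C=12)
  6. empty(C) -> (A=5 B=2 C=0)
  7. pour(B -> C) -> (A=5 B=0 C=2)
  8. pour(A -> B) -> (A=0 B=5 C=2)
Reached target in 8 moves.

Answer: 8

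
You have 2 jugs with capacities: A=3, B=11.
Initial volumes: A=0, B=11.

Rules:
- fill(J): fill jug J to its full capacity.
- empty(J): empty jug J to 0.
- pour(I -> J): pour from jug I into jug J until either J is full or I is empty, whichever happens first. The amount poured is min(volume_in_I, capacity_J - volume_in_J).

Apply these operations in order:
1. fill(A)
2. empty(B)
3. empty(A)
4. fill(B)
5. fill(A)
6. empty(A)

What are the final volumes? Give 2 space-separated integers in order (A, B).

Answer: 0 11

Derivation:
Step 1: fill(A) -> (A=3 B=11)
Step 2: empty(B) -> (A=3 B=0)
Step 3: empty(A) -> (A=0 B=0)
Step 4: fill(B) -> (A=0 B=11)
Step 5: fill(A) -> (A=3 B=11)
Step 6: empty(A) -> (A=0 B=11)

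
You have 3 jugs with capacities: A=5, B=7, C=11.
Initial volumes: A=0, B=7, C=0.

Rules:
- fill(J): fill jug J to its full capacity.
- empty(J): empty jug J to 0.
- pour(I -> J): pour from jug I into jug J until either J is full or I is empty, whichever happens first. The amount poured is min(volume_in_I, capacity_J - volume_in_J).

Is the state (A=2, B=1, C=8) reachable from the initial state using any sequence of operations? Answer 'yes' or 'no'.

Answer: no

Derivation:
BFS explored all 336 reachable states.
Reachable set includes: (0,0,0), (0,0,1), (0,0,2), (0,0,3), (0,0,4), (0,0,5), (0,0,6), (0,0,7), (0,0,8), (0,0,9), (0,0,10), (0,0,11) ...
Target (A=2, B=1, C=8) not in reachable set → no.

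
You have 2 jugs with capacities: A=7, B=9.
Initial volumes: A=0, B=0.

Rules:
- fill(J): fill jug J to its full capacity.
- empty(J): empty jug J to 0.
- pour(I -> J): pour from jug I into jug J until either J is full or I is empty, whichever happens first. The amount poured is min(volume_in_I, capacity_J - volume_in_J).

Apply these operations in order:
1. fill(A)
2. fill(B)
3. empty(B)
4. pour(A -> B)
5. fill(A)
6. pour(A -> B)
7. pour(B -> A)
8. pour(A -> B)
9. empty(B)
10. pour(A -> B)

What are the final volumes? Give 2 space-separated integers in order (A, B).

Step 1: fill(A) -> (A=7 B=0)
Step 2: fill(B) -> (A=7 B=9)
Step 3: empty(B) -> (A=7 B=0)
Step 4: pour(A -> B) -> (A=0 B=7)
Step 5: fill(A) -> (A=7 B=7)
Step 6: pour(A -> B) -> (A=5 B=9)
Step 7: pour(B -> A) -> (A=7 B=7)
Step 8: pour(A -> B) -> (A=5 B=9)
Step 9: empty(B) -> (A=5 B=0)
Step 10: pour(A -> B) -> (A=0 B=5)

Answer: 0 5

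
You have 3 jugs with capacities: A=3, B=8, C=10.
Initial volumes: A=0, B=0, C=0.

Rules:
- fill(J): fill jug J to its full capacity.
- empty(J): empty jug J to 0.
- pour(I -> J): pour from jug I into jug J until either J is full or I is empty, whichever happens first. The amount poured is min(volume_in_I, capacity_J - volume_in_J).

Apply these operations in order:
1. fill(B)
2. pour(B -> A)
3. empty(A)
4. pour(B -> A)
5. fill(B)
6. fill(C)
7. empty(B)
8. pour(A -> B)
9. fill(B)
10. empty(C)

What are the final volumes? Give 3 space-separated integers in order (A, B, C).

Answer: 0 8 0

Derivation:
Step 1: fill(B) -> (A=0 B=8 C=0)
Step 2: pour(B -> A) -> (A=3 B=5 C=0)
Step 3: empty(A) -> (A=0 B=5 C=0)
Step 4: pour(B -> A) -> (A=3 B=2 C=0)
Step 5: fill(B) -> (A=3 B=8 C=0)
Step 6: fill(C) -> (A=3 B=8 C=10)
Step 7: empty(B) -> (A=3 B=0 C=10)
Step 8: pour(A -> B) -> (A=0 B=3 C=10)
Step 9: fill(B) -> (A=0 B=8 C=10)
Step 10: empty(C) -> (A=0 B=8 C=0)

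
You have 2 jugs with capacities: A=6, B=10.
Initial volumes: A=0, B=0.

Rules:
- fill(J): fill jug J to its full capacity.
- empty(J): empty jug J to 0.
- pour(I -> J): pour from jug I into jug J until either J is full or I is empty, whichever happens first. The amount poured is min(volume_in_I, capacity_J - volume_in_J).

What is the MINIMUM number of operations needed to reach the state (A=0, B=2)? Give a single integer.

BFS from (A=0, B=0). One shortest path:
  1. fill(A) -> (A=6 B=0)
  2. pour(A -> B) -> (A=0 B=6)
  3. fill(A) -> (A=6 B=6)
  4. pour(A -> B) -> (A=2 B=10)
  5. empty(B) -> (A=2 B=0)
  6. pour(A -> B) -> (A=0 B=2)
Reached target in 6 moves.

Answer: 6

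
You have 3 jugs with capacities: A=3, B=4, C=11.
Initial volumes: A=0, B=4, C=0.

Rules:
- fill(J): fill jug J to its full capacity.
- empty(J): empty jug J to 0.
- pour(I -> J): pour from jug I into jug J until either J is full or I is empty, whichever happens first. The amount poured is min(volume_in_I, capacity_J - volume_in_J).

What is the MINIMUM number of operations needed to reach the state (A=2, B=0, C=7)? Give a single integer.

BFS from (A=0, B=4, C=0). One shortest path:
  1. fill(A) -> (A=3 B=4 C=0)
  2. empty(B) -> (A=3 B=0 C=0)
  3. pour(A -> B) -> (A=0 B=3 C=0)
  4. fill(A) -> (A=3 B=3 C=0)
  5. pour(A -> C) -> (A=0 B=3 C=3)
  6. fill(A) -> (A=3 B=3 C=3)
  7. pour(A -> B) -> (A=2 B=4 C=3)
  8. pour(B -> C) -> (A=2 B=0 C=7)
Reached target in 8 moves.

Answer: 8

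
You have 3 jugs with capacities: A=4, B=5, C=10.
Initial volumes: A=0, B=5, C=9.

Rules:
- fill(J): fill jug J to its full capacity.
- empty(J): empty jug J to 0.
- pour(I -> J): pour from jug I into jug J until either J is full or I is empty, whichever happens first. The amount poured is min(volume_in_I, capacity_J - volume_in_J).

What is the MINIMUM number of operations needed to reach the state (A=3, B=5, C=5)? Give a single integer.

Answer: 4

Derivation:
BFS from (A=0, B=5, C=9). One shortest path:
  1. fill(A) -> (A=4 B=5 C=9)
  2. empty(B) -> (A=4 B=0 C=9)
  3. pour(A -> C) -> (A=3 B=0 C=10)
  4. pour(C -> B) -> (A=3 B=5 C=5)
Reached target in 4 moves.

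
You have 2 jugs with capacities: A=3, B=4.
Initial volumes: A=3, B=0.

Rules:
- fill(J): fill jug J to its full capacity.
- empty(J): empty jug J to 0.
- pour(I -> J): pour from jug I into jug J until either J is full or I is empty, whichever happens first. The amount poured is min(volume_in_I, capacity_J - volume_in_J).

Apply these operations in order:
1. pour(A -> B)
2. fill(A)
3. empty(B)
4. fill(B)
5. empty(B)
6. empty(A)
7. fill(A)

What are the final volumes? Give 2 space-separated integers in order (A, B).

Step 1: pour(A -> B) -> (A=0 B=3)
Step 2: fill(A) -> (A=3 B=3)
Step 3: empty(B) -> (A=3 B=0)
Step 4: fill(B) -> (A=3 B=4)
Step 5: empty(B) -> (A=3 B=0)
Step 6: empty(A) -> (A=0 B=0)
Step 7: fill(A) -> (A=3 B=0)

Answer: 3 0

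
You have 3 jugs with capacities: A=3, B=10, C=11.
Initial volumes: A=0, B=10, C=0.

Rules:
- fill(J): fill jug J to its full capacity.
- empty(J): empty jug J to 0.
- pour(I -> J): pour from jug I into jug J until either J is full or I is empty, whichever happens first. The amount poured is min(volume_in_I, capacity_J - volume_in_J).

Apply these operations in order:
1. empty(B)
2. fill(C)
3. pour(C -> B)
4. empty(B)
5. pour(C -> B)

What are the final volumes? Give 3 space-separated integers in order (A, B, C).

Step 1: empty(B) -> (A=0 B=0 C=0)
Step 2: fill(C) -> (A=0 B=0 C=11)
Step 3: pour(C -> B) -> (A=0 B=10 C=1)
Step 4: empty(B) -> (A=0 B=0 C=1)
Step 5: pour(C -> B) -> (A=0 B=1 C=0)

Answer: 0 1 0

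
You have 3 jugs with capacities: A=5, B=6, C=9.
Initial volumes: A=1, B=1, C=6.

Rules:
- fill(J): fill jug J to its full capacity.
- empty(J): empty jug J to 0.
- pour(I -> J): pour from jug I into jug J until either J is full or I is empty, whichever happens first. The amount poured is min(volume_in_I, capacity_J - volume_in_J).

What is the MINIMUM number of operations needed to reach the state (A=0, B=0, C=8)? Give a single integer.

Answer: 2

Derivation:
BFS from (A=1, B=1, C=6). One shortest path:
  1. pour(A -> B) -> (A=0 B=2 C=6)
  2. pour(B -> C) -> (A=0 B=0 C=8)
Reached target in 2 moves.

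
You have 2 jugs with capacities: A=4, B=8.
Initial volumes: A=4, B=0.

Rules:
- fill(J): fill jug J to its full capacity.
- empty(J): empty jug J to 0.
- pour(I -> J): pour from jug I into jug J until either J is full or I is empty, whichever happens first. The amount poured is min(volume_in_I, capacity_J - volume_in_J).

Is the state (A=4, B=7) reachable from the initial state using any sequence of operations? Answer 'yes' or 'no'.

BFS explored all 6 reachable states.
Reachable set includes: (0,0), (0,4), (0,8), (4,0), (4,4), (4,8)
Target (A=4, B=7) not in reachable set → no.

Answer: no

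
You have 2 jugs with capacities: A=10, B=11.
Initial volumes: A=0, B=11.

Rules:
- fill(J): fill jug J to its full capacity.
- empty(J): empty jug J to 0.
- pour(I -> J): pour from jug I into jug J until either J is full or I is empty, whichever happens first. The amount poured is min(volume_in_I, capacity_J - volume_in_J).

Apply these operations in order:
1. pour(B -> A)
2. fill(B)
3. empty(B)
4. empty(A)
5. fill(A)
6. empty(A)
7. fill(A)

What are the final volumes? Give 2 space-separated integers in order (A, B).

Step 1: pour(B -> A) -> (A=10 B=1)
Step 2: fill(B) -> (A=10 B=11)
Step 3: empty(B) -> (A=10 B=0)
Step 4: empty(A) -> (A=0 B=0)
Step 5: fill(A) -> (A=10 B=0)
Step 6: empty(A) -> (A=0 B=0)
Step 7: fill(A) -> (A=10 B=0)

Answer: 10 0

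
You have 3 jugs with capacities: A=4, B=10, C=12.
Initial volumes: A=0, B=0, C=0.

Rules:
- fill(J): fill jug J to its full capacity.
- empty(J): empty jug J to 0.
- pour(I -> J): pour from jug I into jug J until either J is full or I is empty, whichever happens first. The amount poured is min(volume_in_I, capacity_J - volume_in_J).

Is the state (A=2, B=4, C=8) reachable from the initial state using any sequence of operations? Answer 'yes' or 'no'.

BFS explored all 106 reachable states.
Reachable set includes: (0,0,0), (0,0,2), (0,0,4), (0,0,6), (0,0,8), (0,0,10), (0,0,12), (0,2,0), (0,2,2), (0,2,4), (0,2,6), (0,2,8) ...
Target (A=2, B=4, C=8) not in reachable set → no.

Answer: no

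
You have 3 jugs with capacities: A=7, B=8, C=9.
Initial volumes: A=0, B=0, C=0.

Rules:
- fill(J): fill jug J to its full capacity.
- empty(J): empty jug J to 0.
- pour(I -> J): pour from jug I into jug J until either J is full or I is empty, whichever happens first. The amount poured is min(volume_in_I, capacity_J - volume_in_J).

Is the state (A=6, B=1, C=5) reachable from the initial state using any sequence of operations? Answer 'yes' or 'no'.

Answer: no

Derivation:
BFS explored all 384 reachable states.
Reachable set includes: (0,0,0), (0,0,1), (0,0,2), (0,0,3), (0,0,4), (0,0,5), (0,0,6), (0,0,7), (0,0,8), (0,0,9), (0,1,0), (0,1,1) ...
Target (A=6, B=1, C=5) not in reachable set → no.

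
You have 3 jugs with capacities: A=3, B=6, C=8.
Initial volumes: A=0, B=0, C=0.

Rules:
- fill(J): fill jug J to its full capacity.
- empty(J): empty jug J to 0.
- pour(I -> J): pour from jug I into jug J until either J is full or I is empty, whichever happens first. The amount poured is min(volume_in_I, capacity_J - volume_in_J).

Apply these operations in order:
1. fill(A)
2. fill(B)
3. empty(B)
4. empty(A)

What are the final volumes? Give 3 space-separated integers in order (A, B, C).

Answer: 0 0 0

Derivation:
Step 1: fill(A) -> (A=3 B=0 C=0)
Step 2: fill(B) -> (A=3 B=6 C=0)
Step 3: empty(B) -> (A=3 B=0 C=0)
Step 4: empty(A) -> (A=0 B=0 C=0)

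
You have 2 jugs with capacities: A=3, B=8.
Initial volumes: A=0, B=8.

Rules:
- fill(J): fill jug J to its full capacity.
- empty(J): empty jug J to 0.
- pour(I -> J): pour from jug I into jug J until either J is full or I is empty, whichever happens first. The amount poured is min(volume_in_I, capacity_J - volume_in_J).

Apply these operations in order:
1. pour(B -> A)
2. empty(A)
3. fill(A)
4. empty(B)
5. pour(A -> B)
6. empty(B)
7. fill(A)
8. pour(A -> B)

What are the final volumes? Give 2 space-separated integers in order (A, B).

Answer: 0 3

Derivation:
Step 1: pour(B -> A) -> (A=3 B=5)
Step 2: empty(A) -> (A=0 B=5)
Step 3: fill(A) -> (A=3 B=5)
Step 4: empty(B) -> (A=3 B=0)
Step 5: pour(A -> B) -> (A=0 B=3)
Step 6: empty(B) -> (A=0 B=0)
Step 7: fill(A) -> (A=3 B=0)
Step 8: pour(A -> B) -> (A=0 B=3)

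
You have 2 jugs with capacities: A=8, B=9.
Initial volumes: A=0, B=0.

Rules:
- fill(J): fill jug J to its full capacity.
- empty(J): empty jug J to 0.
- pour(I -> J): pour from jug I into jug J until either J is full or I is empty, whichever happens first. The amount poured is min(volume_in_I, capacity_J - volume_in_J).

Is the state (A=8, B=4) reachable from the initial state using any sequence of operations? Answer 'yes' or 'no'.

BFS from (A=0, B=0):
  1. fill(B) -> (A=0 B=9)
  2. pour(B -> A) -> (A=8 B=1)
  3. empty(A) -> (A=0 B=1)
  4. pour(B -> A) -> (A=1 B=0)
  5. fill(B) -> (A=1 B=9)
  6. pour(B -> A) -> (A=8 B=2)
  7. empty(A) -> (A=0 B=2)
  8. pour(B -> A) -> (A=2 B=0)
  9. fill(B) -> (A=2 B=9)
  10. pour(B -> A) -> (A=8 B=3)
  11. empty(A) -> (A=0 B=3)
  12. pour(B -> A) -> (A=3 B=0)
  13. fill(B) -> (A=3 B=9)
  14. pour(B -> A) -> (A=8 B=4)
Target reached → yes.

Answer: yes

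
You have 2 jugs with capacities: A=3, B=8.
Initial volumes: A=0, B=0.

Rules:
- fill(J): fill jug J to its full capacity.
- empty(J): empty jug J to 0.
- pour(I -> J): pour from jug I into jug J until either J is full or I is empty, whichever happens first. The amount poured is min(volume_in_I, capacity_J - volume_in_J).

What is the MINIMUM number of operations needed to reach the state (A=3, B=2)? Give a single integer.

BFS from (A=0, B=0). One shortest path:
  1. fill(B) -> (A=0 B=8)
  2. pour(B -> A) -> (A=3 B=5)
  3. empty(A) -> (A=0 B=5)
  4. pour(B -> A) -> (A=3 B=2)
Reached target in 4 moves.

Answer: 4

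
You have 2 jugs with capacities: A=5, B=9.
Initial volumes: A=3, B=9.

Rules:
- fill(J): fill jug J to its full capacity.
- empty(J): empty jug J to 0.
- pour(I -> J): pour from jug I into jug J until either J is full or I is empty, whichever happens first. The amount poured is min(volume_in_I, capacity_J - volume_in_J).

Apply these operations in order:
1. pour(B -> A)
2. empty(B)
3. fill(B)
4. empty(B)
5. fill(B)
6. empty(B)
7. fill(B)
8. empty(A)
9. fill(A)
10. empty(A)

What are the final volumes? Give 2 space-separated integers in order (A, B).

Step 1: pour(B -> A) -> (A=5 B=7)
Step 2: empty(B) -> (A=5 B=0)
Step 3: fill(B) -> (A=5 B=9)
Step 4: empty(B) -> (A=5 B=0)
Step 5: fill(B) -> (A=5 B=9)
Step 6: empty(B) -> (A=5 B=0)
Step 7: fill(B) -> (A=5 B=9)
Step 8: empty(A) -> (A=0 B=9)
Step 9: fill(A) -> (A=5 B=9)
Step 10: empty(A) -> (A=0 B=9)

Answer: 0 9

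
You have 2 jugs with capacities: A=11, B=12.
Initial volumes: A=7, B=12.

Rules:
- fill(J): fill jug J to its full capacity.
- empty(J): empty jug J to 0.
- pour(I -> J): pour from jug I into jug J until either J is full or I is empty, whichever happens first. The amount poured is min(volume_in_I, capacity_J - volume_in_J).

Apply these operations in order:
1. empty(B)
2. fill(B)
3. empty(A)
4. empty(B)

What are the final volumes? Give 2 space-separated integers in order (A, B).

Step 1: empty(B) -> (A=7 B=0)
Step 2: fill(B) -> (A=7 B=12)
Step 3: empty(A) -> (A=0 B=12)
Step 4: empty(B) -> (A=0 B=0)

Answer: 0 0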